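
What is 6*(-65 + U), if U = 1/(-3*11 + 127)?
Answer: -18327/47 ≈ -389.94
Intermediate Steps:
U = 1/94 (U = 1/(-33 + 127) = 1/94 ≈ 0.010638)
6*(-65 + U) = 6*(-65 + 1/94) = 6*(-6109/94) = -18327/47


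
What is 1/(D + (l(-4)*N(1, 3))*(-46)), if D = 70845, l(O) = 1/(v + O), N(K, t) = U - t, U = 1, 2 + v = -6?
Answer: 3/212512 ≈ 1.4117e-5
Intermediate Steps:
v = -8 (v = -2 - 6 = -8)
N(K, t) = 1 - t
l(O) = 1/(-8 + O)
1/(D + (l(-4)*N(1, 3))*(-46)) = 1/(70845 + ((1 - 1*3)/(-8 - 4))*(-46)) = 1/(70845 + ((1 - 3)/(-12))*(-46)) = 1/(70845 - 1/12*(-2)*(-46)) = 1/(70845 + (⅙)*(-46)) = 1/(70845 - 23/3) = 1/(212512/3) = 3/212512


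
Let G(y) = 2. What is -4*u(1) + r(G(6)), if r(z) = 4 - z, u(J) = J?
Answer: -2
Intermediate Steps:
-4*u(1) + r(G(6)) = -4*1 + (4 - 1*2) = -4 + (4 - 2) = -4 + 2 = -2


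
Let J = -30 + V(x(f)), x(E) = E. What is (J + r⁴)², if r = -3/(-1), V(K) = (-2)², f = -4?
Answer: 3025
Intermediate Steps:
V(K) = 4
J = -26 (J = -30 + 4 = -26)
r = 3 (r = -3*(-1) = 3)
(J + r⁴)² = (-26 + 3⁴)² = (-26 + 81)² = 55² = 3025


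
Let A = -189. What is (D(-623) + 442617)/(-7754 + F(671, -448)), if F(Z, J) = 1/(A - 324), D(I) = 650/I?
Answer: -141459617133/2478171269 ≈ -57.082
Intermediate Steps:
F(Z, J) = -1/513 (F(Z, J) = 1/(-189 - 324) = 1/(-513) = -1/513)
(D(-623) + 442617)/(-7754 + F(671, -448)) = (650/(-623) + 442617)/(-7754 - 1/513) = (650*(-1/623) + 442617)/(-3977803/513) = (-650/623 + 442617)*(-513/3977803) = (275749741/623)*(-513/3977803) = -141459617133/2478171269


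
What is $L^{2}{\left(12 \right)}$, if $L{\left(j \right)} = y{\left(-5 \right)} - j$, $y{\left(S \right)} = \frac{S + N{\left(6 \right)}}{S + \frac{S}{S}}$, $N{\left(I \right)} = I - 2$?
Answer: $\frac{2209}{16} \approx 138.06$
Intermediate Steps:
$N{\left(I \right)} = -2 + I$
$y{\left(S \right)} = \frac{4 + S}{1 + S}$ ($y{\left(S \right)} = \frac{S + \left(-2 + 6\right)}{S + \frac{S}{S}} = \frac{S + 4}{S + 1} = \frac{4 + S}{1 + S}$)
$L{\left(j \right)} = \frac{1}{4} - j$ ($L{\left(j \right)} = \frac{4 - 5}{1 - 5} - j = \frac{1}{-4} \left(-1\right) - j = \left(- \frac{1}{4}\right) \left(-1\right) - j = \frac{1}{4} - j$)
$L^{2}{\left(12 \right)} = \left(\frac{1}{4} - 12\right)^{2} = \left(- \frac{47}{4}\right)^{2} = \frac{2209}{16}$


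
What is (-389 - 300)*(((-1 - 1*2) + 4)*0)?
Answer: 0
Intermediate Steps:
(-389 - 300)*(((-1 - 1*2) + 4)*0) = -689*((-1 - 2) + 4)*0 = -689*(-3 + 4)*0 = -689*0 = 0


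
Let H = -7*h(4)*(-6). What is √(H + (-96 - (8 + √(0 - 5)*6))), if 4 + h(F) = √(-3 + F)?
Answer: √(-230 - 6*I*√5) ≈ 0.44214 - 15.172*I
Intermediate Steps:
h(F) = -4 + √(-3 + F)
H = -126 (H = -7*(-4 + √(-3 + 4))*(-6) = -7*(-4 + √1)*(-6) = -7*(-4 + 1)*(-6) = -7*(-3)*(-6) = 21*(-6) = -126)
√(H + (-96 - (8 + √(0 - 5)*6))) = √(-126 + (-96 - (8 + √(0 - 5)*6))) = √(-126 + (-96 - (8 + √(-5)*6))) = √(-126 + (-96 - (8 + (I*√5)*6))) = √(-126 + (-96 - (8 + 6*I*√5))) = √(-126 + (-96 + (-8 - 6*I*√5))) = √(-126 + (-104 - 6*I*√5)) = √(-230 - 6*I*√5)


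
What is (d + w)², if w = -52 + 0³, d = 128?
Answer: 5776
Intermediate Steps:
w = -52 (w = -52 + 0 = -52)
(d + w)² = (128 - 52)² = 76² = 5776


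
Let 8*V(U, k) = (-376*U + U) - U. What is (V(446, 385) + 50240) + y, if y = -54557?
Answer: -25279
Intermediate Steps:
V(U, k) = -47*U (V(U, k) = ((-376*U + U) - U)/8 = (-375*U - U)/8 = (-376*U)/8 = -47*U)
(V(446, 385) + 50240) + y = (-47*446 + 50240) - 54557 = (-20962 + 50240) - 54557 = 29278 - 54557 = -25279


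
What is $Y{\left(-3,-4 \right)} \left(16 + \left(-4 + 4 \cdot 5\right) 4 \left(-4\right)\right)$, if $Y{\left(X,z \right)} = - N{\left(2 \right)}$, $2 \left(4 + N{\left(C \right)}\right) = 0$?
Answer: $-960$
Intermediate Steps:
$N{\left(C \right)} = -4$ ($N{\left(C \right)} = -4 + \frac{1}{2} \cdot 0 = -4 + 0 = -4$)
$Y{\left(X,z \right)} = 4$ ($Y{\left(X,z \right)} = \left(-1\right) \left(-4\right) = 4$)
$Y{\left(-3,-4 \right)} \left(16 + \left(-4 + 4 \cdot 5\right) 4 \left(-4\right)\right) = 4 \left(16 + \left(-4 + 4 \cdot 5\right) 4 \left(-4\right)\right) = 4 \left(16 + \left(-4 + 20\right) \left(-16\right)\right) = 4 \left(16 + 16 \left(-16\right)\right) = 4 \left(16 - 256\right) = 4 \left(-240\right) = -960$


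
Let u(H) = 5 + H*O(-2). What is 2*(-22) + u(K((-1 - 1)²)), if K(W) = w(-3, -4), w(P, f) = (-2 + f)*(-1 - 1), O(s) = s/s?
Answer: -27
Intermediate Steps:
O(s) = 1
w(P, f) = 4 - 2*f (w(P, f) = (-2 + f)*(-2) = 4 - 2*f)
K(W) = 12 (K(W) = 4 - 2*(-4) = 4 + 8 = 12)
u(H) = 5 + H (u(H) = 5 + H*1 = 5 + H)
2*(-22) + u(K((-1 - 1)²)) = 2*(-22) + (5 + 12) = -44 + 17 = -27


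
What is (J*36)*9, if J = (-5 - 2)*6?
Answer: -13608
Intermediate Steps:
J = -42 (J = -7*6 = -42)
(J*36)*9 = -42*36*9 = -1512*9 = -13608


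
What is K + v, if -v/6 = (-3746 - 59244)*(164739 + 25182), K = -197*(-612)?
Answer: 71778863304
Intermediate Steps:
K = 120564
v = 71778742740 (v = -6*(-3746 - 59244)*(164739 + 25182) = -(-377940)*189921 = -6*(-11963123790) = 71778742740)
K + v = 120564 + 71778742740 = 71778863304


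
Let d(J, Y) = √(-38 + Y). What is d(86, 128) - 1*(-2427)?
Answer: 2427 + 3*√10 ≈ 2436.5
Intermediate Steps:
d(86, 128) - 1*(-2427) = √(-38 + 128) - 1*(-2427) = √90 + 2427 = 3*√10 + 2427 = 2427 + 3*√10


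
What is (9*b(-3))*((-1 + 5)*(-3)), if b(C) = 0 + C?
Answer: 324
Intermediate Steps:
b(C) = C
(9*b(-3))*((-1 + 5)*(-3)) = (9*(-3))*((-1 + 5)*(-3)) = -108*(-3) = -27*(-12) = 324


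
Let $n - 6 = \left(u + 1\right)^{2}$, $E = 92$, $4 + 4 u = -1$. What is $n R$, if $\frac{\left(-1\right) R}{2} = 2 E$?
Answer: $-2231$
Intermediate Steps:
$u = - \frac{5}{4}$ ($u = -1 + \frac{1}{4} \left(-1\right) = -1 - \frac{1}{4} = - \frac{5}{4} \approx -1.25$)
$n = \frac{97}{16}$ ($n = 6 + \left(- \frac{5}{4} + 1\right)^{2} = 6 + \left(- \frac{1}{4}\right)^{2} = 6 + \frac{1}{16} = \frac{97}{16} \approx 6.0625$)
$R = -368$ ($R = - 2 \cdot 2 \cdot 92 = \left(-2\right) 184 = -368$)
$n R = \frac{97}{16} \left(-368\right) = -2231$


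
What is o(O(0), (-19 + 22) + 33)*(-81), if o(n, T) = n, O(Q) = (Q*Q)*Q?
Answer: 0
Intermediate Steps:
O(Q) = Q³ (O(Q) = Q²*Q = Q³)
o(O(0), (-19 + 22) + 33)*(-81) = 0³*(-81) = 0*(-81) = 0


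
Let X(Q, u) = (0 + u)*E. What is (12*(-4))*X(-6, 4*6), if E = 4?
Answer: -4608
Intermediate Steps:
X(Q, u) = 4*u (X(Q, u) = (0 + u)*4 = u*4 = 4*u)
(12*(-4))*X(-6, 4*6) = (12*(-4))*(4*(4*6)) = -192*24 = -48*96 = -4608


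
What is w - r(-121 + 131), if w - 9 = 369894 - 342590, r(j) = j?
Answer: 27303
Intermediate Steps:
w = 27313 (w = 9 + (369894 - 342590) = 9 + 27304 = 27313)
w - r(-121 + 131) = 27313 - (-121 + 131) = 27313 - 1*10 = 27313 - 10 = 27303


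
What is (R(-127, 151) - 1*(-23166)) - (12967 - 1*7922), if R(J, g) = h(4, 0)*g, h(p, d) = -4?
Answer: 17517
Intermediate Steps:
R(J, g) = -4*g
(R(-127, 151) - 1*(-23166)) - (12967 - 1*7922) = (-4*151 - 1*(-23166)) - (12967 - 1*7922) = (-604 + 23166) - (12967 - 7922) = 22562 - 1*5045 = 22562 - 5045 = 17517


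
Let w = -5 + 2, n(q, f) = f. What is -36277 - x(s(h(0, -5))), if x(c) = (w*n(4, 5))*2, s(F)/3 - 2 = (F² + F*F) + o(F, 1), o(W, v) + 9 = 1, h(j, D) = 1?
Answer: -36247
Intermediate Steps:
w = -3
o(W, v) = -8 (o(W, v) = -9 + 1 = -8)
s(F) = -18 + 6*F² (s(F) = 6 + 3*((F² + F*F) - 8) = 6 + 3*((F² + F²) - 8) = 6 + 3*(2*F² - 8) = 6 + 3*(-8 + 2*F²) = 6 + (-24 + 6*F²) = -18 + 6*F²)
x(c) = -30 (x(c) = -3*5*2 = -15*2 = -30)
-36277 - x(s(h(0, -5))) = -36277 - 1*(-30) = -36277 + 30 = -36247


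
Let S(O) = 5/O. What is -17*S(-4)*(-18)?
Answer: -765/2 ≈ -382.50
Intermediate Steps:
-17*S(-4)*(-18) = -85/(-4)*(-18) = -85*(-1)/4*(-18) = -17*(-5/4)*(-18) = (85/4)*(-18) = -765/2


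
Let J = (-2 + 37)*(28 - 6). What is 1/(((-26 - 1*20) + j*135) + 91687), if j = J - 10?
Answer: 1/194241 ≈ 5.1482e-6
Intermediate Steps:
J = 770 (J = 35*22 = 770)
j = 760 (j = 770 - 10 = 760)
1/(((-26 - 1*20) + j*135) + 91687) = 1/(((-26 - 1*20) + 760*135) + 91687) = 1/(((-26 - 20) + 102600) + 91687) = 1/((-46 + 102600) + 91687) = 1/(102554 + 91687) = 1/194241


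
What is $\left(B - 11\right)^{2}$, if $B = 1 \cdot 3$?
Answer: $64$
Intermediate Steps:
$B = 3$
$\left(B - 11\right)^{2} = \left(3 - 11\right)^{2} = \left(-8\right)^{2} = 64$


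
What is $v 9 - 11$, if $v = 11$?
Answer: $88$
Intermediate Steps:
$v 9 - 11 = 11 \cdot 9 - 11 = 99 - 11 = 88$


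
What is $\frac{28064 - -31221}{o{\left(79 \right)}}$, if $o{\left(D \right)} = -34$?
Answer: $- \frac{59285}{34} \approx -1743.7$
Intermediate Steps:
$\frac{28064 - -31221}{o{\left(79 \right)}} = \frac{28064 - -31221}{-34} = \left(28064 + 31221\right) \left(- \frac{1}{34}\right) = 59285 \left(- \frac{1}{34}\right) = - \frac{59285}{34}$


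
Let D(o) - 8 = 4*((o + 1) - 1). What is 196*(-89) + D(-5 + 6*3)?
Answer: -17384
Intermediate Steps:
D(o) = 8 + 4*o (D(o) = 8 + 4*((o + 1) - 1) = 8 + 4*((1 + o) - 1) = 8 + 4*o)
196*(-89) + D(-5 + 6*3) = 196*(-89) + (8 + 4*(-5 + 6*3)) = -17444 + (8 + 4*(-5 + 18)) = -17444 + (8 + 4*13) = -17444 + (8 + 52) = -17444 + 60 = -17384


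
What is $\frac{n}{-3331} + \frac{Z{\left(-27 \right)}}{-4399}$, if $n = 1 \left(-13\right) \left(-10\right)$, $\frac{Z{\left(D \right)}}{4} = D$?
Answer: $- \frac{212122}{14653069} \approx -0.014476$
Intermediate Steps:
$Z{\left(D \right)} = 4 D$
$n = 130$ ($n = \left(-13\right) \left(-10\right) = 130$)
$\frac{n}{-3331} + \frac{Z{\left(-27 \right)}}{-4399} = \frac{130}{-3331} + \frac{4 \left(-27\right)}{-4399} = 130 \left(- \frac{1}{3331}\right) - - \frac{108}{4399} = - \frac{130}{3331} + \frac{108}{4399} = - \frac{212122}{14653069}$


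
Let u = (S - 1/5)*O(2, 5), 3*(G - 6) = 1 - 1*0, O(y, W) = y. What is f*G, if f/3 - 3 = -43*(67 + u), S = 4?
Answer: -304456/5 ≈ -60891.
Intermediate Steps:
G = 19/3 (G = 6 + (1 - 1*0)/3 = 6 + (1 + 0)/3 = 6 + (⅓)*1 = 6 + ⅓ = 19/3 ≈ 6.3333)
u = 38/5 (u = (4 - 1/5)*2 = (4 - 1*⅕)*2 = (4 - ⅕)*2 = (19/5)*2 = 38/5 ≈ 7.6000)
f = -48072/5 (f = 9 + 3*(-43*(67 + 38/5)) = 9 + 3*(-43*373/5) = 9 + 3*(-16039/5) = 9 - 48117/5 = -48072/5 ≈ -9614.4)
f*G = -48072/5*19/3 = -304456/5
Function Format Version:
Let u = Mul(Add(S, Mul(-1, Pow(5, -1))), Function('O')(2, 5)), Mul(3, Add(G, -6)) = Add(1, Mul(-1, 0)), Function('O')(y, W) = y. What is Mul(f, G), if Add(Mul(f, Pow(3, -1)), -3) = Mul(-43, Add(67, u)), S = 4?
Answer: Rational(-304456, 5) ≈ -60891.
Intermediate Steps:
G = Rational(19, 3) (G = Add(6, Mul(Rational(1, 3), Add(1, Mul(-1, 0)))) = Add(6, Mul(Rational(1, 3), Add(1, 0))) = Add(6, Mul(Rational(1, 3), 1)) = Add(6, Rational(1, 3)) = Rational(19, 3) ≈ 6.3333)
u = Rational(38, 5) (u = Mul(Add(4, Mul(-1, Pow(5, -1))), 2) = Mul(Add(4, Mul(-1, Rational(1, 5))), 2) = Mul(Add(4, Rational(-1, 5)), 2) = Mul(Rational(19, 5), 2) = Rational(38, 5) ≈ 7.6000)
f = Rational(-48072, 5) (f = Add(9, Mul(3, Mul(-43, Add(67, Rational(38, 5))))) = Add(9, Mul(3, Mul(-43, Rational(373, 5)))) = Add(9, Mul(3, Rational(-16039, 5))) = Add(9, Rational(-48117, 5)) = Rational(-48072, 5) ≈ -9614.4)
Mul(f, G) = Mul(Rational(-48072, 5), Rational(19, 3)) = Rational(-304456, 5)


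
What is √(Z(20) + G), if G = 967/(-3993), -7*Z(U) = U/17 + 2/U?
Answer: I*√1616650530/61710 ≈ 0.65156*I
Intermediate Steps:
Z(U) = -2/(7*U) - U/119 (Z(U) = -(U/17 + 2/U)/7 = -(2/U + U/17)/7 = -2/(7*U) - U/119)
G = -967/3993 (G = 967*(-1/3993) = -967/3993 ≈ -0.24217)
√(Z(20) + G) = √((1/119)*(-34 - 1*20²)/20 - 967/3993) = √((1/119)*(1/20)*(-34 - 1*400) - 967/3993) = √((1/119)*(1/20)*(-34 - 400) - 967/3993) = √((1/119)*(1/20)*(-434) - 967/3993) = √(-31/170 - 967/3993) = √(-288173/678810) = I*√1616650530/61710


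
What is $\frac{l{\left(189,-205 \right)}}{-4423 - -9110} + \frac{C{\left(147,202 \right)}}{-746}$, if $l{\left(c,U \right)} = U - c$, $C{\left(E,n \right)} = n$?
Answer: $- \frac{620349}{1748251} \approx -0.35484$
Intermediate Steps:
$\frac{l{\left(189,-205 \right)}}{-4423 - -9110} + \frac{C{\left(147,202 \right)}}{-746} = \frac{-205 - 189}{-4423 - -9110} + \frac{202}{-746} = \frac{-205 - 189}{-4423 + 9110} + 202 \left(- \frac{1}{746}\right) = - \frac{394}{4687} - \frac{101}{373} = - \frac{620349}{1748251}$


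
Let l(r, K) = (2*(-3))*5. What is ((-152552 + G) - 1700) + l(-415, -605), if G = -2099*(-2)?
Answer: -150084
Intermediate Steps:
G = 4198
l(r, K) = -30 (l(r, K) = -6*5 = -30)
((-152552 + G) - 1700) + l(-415, -605) = ((-152552 + 4198) - 1700) - 30 = (-148354 - 1700) - 30 = -150054 - 30 = -150084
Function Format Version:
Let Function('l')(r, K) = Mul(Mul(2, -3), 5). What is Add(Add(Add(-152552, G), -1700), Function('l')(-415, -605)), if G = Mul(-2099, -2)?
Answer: -150084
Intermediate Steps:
G = 4198
Function('l')(r, K) = -30 (Function('l')(r, K) = Mul(-6, 5) = -30)
Add(Add(Add(-152552, G), -1700), Function('l')(-415, -605)) = Add(Add(Add(-152552, 4198), -1700), -30) = Add(Add(-148354, -1700), -30) = Add(-150054, -30) = -150084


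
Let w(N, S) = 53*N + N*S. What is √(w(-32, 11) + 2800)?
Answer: 4*√47 ≈ 27.423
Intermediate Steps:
√(w(-32, 11) + 2800) = √(-32*(53 + 11) + 2800) = √(-32*64 + 2800) = √(-2048 + 2800) = √752 = 4*√47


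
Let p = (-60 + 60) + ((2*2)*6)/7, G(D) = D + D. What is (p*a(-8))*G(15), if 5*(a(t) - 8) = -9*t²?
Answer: -77184/7 ≈ -11026.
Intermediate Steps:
G(D) = 2*D
a(t) = 8 - 9*t²/5 (a(t) = 8 + (-9*t²)/5 = 8 - 9*t²/5)
p = 24/7 (p = 0 + (4*6)*(⅐) = 0 + 24*(⅐) = 0 + 24/7 = 24/7 ≈ 3.4286)
(p*a(-8))*G(15) = (24*(8 - 9/5*(-8)²)/7)*(2*15) = (24*(8 - 9/5*64)/7)*30 = (24*(8 - 576/5)/7)*30 = ((24/7)*(-536/5))*30 = -12864/35*30 = -77184/7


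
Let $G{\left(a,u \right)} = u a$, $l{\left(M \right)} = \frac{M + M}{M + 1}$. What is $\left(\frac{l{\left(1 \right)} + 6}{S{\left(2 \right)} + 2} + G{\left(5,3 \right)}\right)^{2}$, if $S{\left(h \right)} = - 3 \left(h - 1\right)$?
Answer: $64$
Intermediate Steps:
$S{\left(h \right)} = 3 - 3 h$ ($S{\left(h \right)} = - 3 \left(-1 + h\right) = 3 - 3 h$)
$l{\left(M \right)} = \frac{2 M}{1 + M}$
$G{\left(a,u \right)} = a u$
$\left(\frac{l{\left(1 \right)} + 6}{S{\left(2 \right)} + 2} + G{\left(5,3 \right)}\right)^{2} = \left(\frac{2 \cdot 1 \frac{1}{1 + 1} + 6}{\left(3 - 6\right) + 2} + 5 \cdot 3\right)^{2} = \left(\frac{2 \cdot 1 \cdot \frac{1}{2} + 6}{\left(3 - 6\right) + 2} + 15\right)^{2} = \left(\frac{2 \cdot 1 \cdot \frac{1}{2} + 6}{-3 + 2} + 15\right)^{2} = \left(\frac{1 + 6}{-1} + 15\right)^{2} = \left(7 \left(-1\right) + 15\right)^{2} = \left(-7 + 15\right)^{2} = 8^{2} = 64$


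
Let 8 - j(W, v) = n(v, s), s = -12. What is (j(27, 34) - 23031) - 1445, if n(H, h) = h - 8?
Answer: -24448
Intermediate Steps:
n(H, h) = -8 + h
j(W, v) = 28 (j(W, v) = 8 - (-8 - 12) = 8 - 1*(-20) = 8 + 20 = 28)
(j(27, 34) - 23031) - 1445 = (28 - 23031) - 1445 = -23003 - 1445 = -24448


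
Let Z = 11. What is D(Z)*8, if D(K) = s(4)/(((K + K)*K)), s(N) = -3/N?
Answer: -3/121 ≈ -0.024793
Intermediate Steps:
D(K) = -3/(8*K²) (D(K) = (-3/4)/(((K + K)*K)) = (-3*¼)/(((2*K)*K)) = -3*1/(2*K²)/4 = -3/(8*K²))
D(Z)*8 = -3/8/11²*8 = -3/8*1/121*8 = -3/968*8 = -3/121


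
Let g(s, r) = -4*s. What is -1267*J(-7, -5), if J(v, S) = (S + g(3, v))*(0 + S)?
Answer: -107695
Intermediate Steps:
J(v, S) = S*(-12 + S) (J(v, S) = (S - 4*3)*(0 + S) = (S - 12)*S = (-12 + S)*S = S*(-12 + S))
-1267*J(-7, -5) = -(-6335)*(-12 - 5) = -(-6335)*(-17) = -1267*85 = -107695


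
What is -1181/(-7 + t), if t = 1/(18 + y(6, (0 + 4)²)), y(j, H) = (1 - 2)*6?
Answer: 14172/83 ≈ 170.75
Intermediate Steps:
y(j, H) = -6 (y(j, H) = -1*6 = -6)
t = 1/12 (t = 1/(18 - 6) = 1/12 ≈ 0.083333)
-1181/(-7 + t) = -1181/(-7 + 1/12) = -1181/(-83/12) = -1181*(-12/83) = 14172/83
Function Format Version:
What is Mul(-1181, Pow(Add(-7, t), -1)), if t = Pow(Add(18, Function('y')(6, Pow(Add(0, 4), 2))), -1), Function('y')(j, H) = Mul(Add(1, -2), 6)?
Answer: Rational(14172, 83) ≈ 170.75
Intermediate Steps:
Function('y')(j, H) = -6 (Function('y')(j, H) = Mul(-1, 6) = -6)
t = Rational(1, 12) (t = Pow(Add(18, -6), -1) = Pow(12, -1) = Rational(1, 12) ≈ 0.083333)
Mul(-1181, Pow(Add(-7, t), -1)) = Mul(-1181, Pow(Add(-7, Rational(1, 12)), -1)) = Mul(-1181, Pow(Rational(-83, 12), -1)) = Mul(-1181, Rational(-12, 83)) = Rational(14172, 83)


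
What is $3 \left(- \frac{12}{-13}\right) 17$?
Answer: $\frac{612}{13} \approx 47.077$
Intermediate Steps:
$3 \left(- \frac{12}{-13}\right) 17 = 3 \left(\left(-12\right) \left(- \frac{1}{13}\right)\right) 17 = 3 \cdot \frac{12}{13} \cdot 17 = \frac{36}{13} \cdot 17 = \frac{612}{13}$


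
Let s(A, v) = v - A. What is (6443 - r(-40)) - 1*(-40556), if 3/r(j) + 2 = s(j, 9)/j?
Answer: 2020997/43 ≈ 47000.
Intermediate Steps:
r(j) = 3/(-2 + (9 - j)/j)
(6443 - r(-40)) - 1*(-40556) = (6443 - (-1)*(-40)/(-3 - 40)) - 1*(-40556) = (6443 - (-1)*(-40)/(-43)) + 40556 = (6443 - (-1)*(-40)*(-1)/43) + 40556 = (6443 - 1*(-40/43)) + 40556 = (6443 + 40/43) + 40556 = 277089/43 + 40556 = 2020997/43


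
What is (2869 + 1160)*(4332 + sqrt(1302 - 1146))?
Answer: 17453628 + 8058*sqrt(39) ≈ 1.7504e+7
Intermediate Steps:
(2869 + 1160)*(4332 + sqrt(1302 - 1146)) = 4029*(4332 + sqrt(156)) = 4029*(4332 + 2*sqrt(39)) = 17453628 + 8058*sqrt(39)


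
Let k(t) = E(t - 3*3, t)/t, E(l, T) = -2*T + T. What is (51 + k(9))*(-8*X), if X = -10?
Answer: 4000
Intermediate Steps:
E(l, T) = -T
k(t) = -1 (k(t) = (-t)/t = -1)
(51 + k(9))*(-8*X) = (51 - 1)*(-8*(-10)) = 50*80 = 4000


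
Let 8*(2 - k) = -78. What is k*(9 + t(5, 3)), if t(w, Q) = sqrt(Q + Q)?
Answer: 423/4 + 47*sqrt(6)/4 ≈ 134.53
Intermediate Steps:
k = 47/4 (k = 2 - 1/8*(-78) = 2 + 39/4 = 47/4 ≈ 11.750)
t(w, Q) = sqrt(2)*sqrt(Q) (t(w, Q) = sqrt(2*Q) = sqrt(2)*sqrt(Q))
k*(9 + t(5, 3)) = 47*(9 + sqrt(2)*sqrt(3))/4 = 47*(9 + sqrt(6))/4 = 423/4 + 47*sqrt(6)/4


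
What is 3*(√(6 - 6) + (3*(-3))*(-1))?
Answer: 27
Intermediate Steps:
3*(√(6 - 6) + (3*(-3))*(-1)) = 3*(√0 - 9*(-1)) = 3*(0 + 9) = 3*9 = 27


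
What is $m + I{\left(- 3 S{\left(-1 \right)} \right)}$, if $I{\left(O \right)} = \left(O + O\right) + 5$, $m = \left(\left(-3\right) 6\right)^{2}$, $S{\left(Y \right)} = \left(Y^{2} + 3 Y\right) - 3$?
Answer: $359$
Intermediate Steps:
$S{\left(Y \right)} = -3 + Y^{2} + 3 Y$
$m = 324$ ($m = \left(-18\right)^{2} = 324$)
$I{\left(O \right)} = 5 + 2 O$ ($I{\left(O \right)} = 2 O + 5 = 5 + 2 O$)
$m + I{\left(- 3 S{\left(-1 \right)} \right)} = 324 + \left(5 + 2 \left(- 3 \left(-3 + \left(-1\right)^{2} + 3 \left(-1\right)\right)\right)\right) = 324 + \left(5 + 2 \left(- 3 \left(-3 + 1 - 3\right)\right)\right) = 324 + \left(5 + 2 \left(\left(-3\right) \left(-5\right)\right)\right) = 324 + \left(5 + 2 \cdot 15\right) = 324 + \left(5 + 30\right) = 324 + 35 = 359$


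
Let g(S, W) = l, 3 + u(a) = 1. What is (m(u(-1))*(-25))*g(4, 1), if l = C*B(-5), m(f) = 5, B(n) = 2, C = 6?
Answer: -1500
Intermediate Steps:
u(a) = -2 (u(a) = -3 + 1 = -2)
l = 12 (l = 6*2 = 12)
g(S, W) = 12
(m(u(-1))*(-25))*g(4, 1) = (5*(-25))*12 = -125*12 = -1500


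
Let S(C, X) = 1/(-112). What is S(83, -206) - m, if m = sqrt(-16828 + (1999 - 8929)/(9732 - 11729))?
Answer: -1/112 - I*sqrt(67096376242)/1997 ≈ -0.0089286 - 129.71*I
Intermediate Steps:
m = I*sqrt(67096376242)/1997 (m = sqrt(-16828 - 6930/(-1997)) = sqrt(-16828 - 6930*(-1/1997)) = sqrt(-16828 + 6930/1997) = sqrt(-33598586/1997) = I*sqrt(67096376242)/1997 ≈ 129.71*I)
S(C, X) = -1/112
S(83, -206) - m = -1/112 - I*sqrt(67096376242)/1997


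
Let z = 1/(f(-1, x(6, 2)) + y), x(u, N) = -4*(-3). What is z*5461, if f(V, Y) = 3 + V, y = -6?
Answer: -5461/4 ≈ -1365.3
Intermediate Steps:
x(u, N) = 12
z = -¼ (z = 1/((3 - 1) - 6) = 1/(2 - 6) = 1/(-4) = -¼ ≈ -0.25000)
z*5461 = -¼*5461 = -5461/4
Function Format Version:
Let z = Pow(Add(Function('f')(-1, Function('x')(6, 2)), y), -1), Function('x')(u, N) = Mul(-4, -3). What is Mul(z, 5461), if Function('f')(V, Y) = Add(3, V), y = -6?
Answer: Rational(-5461, 4) ≈ -1365.3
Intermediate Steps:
Function('x')(u, N) = 12
z = Rational(-1, 4) (z = Pow(Add(Add(3, -1), -6), -1) = Pow(Add(2, -6), -1) = Pow(-4, -1) = Rational(-1, 4) ≈ -0.25000)
Mul(z, 5461) = Mul(Rational(-1, 4), 5461) = Rational(-5461, 4)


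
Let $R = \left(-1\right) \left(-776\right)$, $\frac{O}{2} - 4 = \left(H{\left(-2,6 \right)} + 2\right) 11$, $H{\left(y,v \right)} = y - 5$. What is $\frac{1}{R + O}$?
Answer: $\frac{1}{674} \approx 0.0014837$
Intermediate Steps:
$H{\left(y,v \right)} = -5 + y$
$O = -102$ ($O = 8 + 2 \left(\left(-5 - 2\right) + 2\right) 11 = 8 + 2 \left(-7 + 2\right) 11 = 8 + 2 \left(\left(-5\right) 11\right) = 8 + 2 \left(-55\right) = 8 - 110 = -102$)
$R = 776$
$\frac{1}{R + O} = \frac{1}{776 - 102} = \frac{1}{674}$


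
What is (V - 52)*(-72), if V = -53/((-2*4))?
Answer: 3267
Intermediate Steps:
V = 53/8 (V = -53/(-8) = -53*(-⅛) = 53/8 ≈ 6.6250)
(V - 52)*(-72) = (53/8 - 52)*(-72) = -363/8*(-72) = 3267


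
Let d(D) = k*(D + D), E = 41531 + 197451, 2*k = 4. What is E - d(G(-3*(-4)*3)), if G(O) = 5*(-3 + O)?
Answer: 238322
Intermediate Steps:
k = 2 (k = (1/2)*4 = 2)
G(O) = -15 + 5*O
E = 238982
d(D) = 4*D (d(D) = 2*(D + D) = 2*(2*D) = 4*D)
E - d(G(-3*(-4)*3)) = 238982 - 4*(-15 + 5*(-3*(-4)*3)) = 238982 - 4*(-15 + 5*(12*3)) = 238982 - 4*(-15 + 5*36) = 238982 - 4*(-15 + 180) = 238982 - 4*165 = 238982 - 1*660 = 238982 - 660 = 238322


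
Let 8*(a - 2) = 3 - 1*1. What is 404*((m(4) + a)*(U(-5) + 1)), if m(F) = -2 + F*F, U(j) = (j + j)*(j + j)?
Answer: 663065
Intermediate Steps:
U(j) = 4*j² (U(j) = (2*j)*(2*j) = 4*j²)
m(F) = -2 + F²
a = 9/4 (a = 2 + (3 - 1*1)/8 = 2 + (3 - 1)/8 = 2 + (⅛)*2 = 2 + ¼ = 9/4 ≈ 2.2500)
404*((m(4) + a)*(U(-5) + 1)) = 404*(((-2 + 4²) + 9/4)*(4*(-5)² + 1)) = 404*(((-2 + 16) + 9/4)*(4*25 + 1)) = 404*((14 + 9/4)*(100 + 1)) = 404*((65/4)*101) = 404*(6565/4) = 663065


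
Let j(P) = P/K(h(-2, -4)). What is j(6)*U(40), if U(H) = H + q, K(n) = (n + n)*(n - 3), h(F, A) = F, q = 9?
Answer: 147/10 ≈ 14.700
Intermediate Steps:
K(n) = 2*n*(-3 + n) (K(n) = (2*n)*(-3 + n) = 2*n*(-3 + n))
U(H) = 9 + H (U(H) = H + 9 = 9 + H)
j(P) = P/20 (j(P) = P/((2*(-2)*(-3 - 2))) = P/((2*(-2)*(-5))) = P/20)
j(6)*U(40) = ((1/20)*6)*(9 + 40) = (3/10)*49 = 147/10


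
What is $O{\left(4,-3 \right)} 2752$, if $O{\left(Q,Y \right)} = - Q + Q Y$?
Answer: $-44032$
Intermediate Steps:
$O{\left(4,-3 \right)} 2752 = 4 \left(-1 - 3\right) 2752 = 4 \left(-4\right) 2752 = \left(-16\right) 2752 = -44032$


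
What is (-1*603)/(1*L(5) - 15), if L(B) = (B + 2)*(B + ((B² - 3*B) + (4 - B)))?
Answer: -603/83 ≈ -7.2651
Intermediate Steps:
L(B) = (2 + B)*(4 + B² - 3*B) (L(B) = (2 + B)*(B + (4 + B² - 4*B)) = (2 + B)*(4 + B² - 3*B))
(-1*603)/(1*L(5) - 15) = (-1*603)/(1*(8 + 5³ - 1*5² - 2*5) - 15) = -603/(1*(8 + 125 - 1*25 - 10) - 15) = -603/(1*(8 + 125 - 25 - 10) - 15) = -603/(1*98 - 15) = -603/(98 - 15) = -603/83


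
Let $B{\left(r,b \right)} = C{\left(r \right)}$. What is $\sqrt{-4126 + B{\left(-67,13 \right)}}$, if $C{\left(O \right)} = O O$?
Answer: $11 \sqrt{3} \approx 19.053$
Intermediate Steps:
$C{\left(O \right)} = O^{2}$
$B{\left(r,b \right)} = r^{2}$
$\sqrt{-4126 + B{\left(-67,13 \right)}} = \sqrt{-4126 + \left(-67\right)^{2}} = \sqrt{-4126 + 4489} = \sqrt{363} = 11 \sqrt{3}$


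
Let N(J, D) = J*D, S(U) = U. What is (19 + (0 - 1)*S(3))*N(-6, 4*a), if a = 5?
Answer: -1920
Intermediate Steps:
N(J, D) = D*J
(19 + (0 - 1)*S(3))*N(-6, 4*a) = (19 + (0 - 1)*3)*((4*5)*(-6)) = (19 - 1*3)*(20*(-6)) = (19 - 3)*(-120) = 16*(-120) = -1920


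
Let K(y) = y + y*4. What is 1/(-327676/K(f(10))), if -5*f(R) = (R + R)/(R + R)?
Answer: 1/327676 ≈ 3.0518e-6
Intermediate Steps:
f(R) = -⅕ (f(R) = -(R + R)/(5*(R + R)) = -2*R/(5*(2*R)) = -2*R*1/(2*R)/5 = -⅕*1 = -⅕)
K(y) = 5*y (K(y) = y + 4*y = 5*y)
1/(-327676/K(f(10))) = 1/(-327676/(5*(-⅕))) = 1/(-327676/(-1)) = 1/(-327676*(-1)) = 1/327676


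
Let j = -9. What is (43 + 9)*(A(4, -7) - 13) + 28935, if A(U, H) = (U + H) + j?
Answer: 27635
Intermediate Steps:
A(U, H) = -9 + H + U (A(U, H) = (U + H) - 9 = (H + U) - 9 = -9 + H + U)
(43 + 9)*(A(4, -7) - 13) + 28935 = (43 + 9)*((-9 - 7 + 4) - 13) + 28935 = 52*(-12 - 13) + 28935 = 52*(-25) + 28935 = -1300 + 28935 = 27635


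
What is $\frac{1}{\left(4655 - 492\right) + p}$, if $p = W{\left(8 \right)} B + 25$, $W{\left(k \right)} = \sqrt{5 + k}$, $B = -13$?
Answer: $\frac{4188}{17537147} + \frac{13 \sqrt{13}}{17537147} \approx 0.00024148$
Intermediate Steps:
$p = 25 - 13 \sqrt{13}$ ($p = \sqrt{5 + 8} \left(-13\right) + 25 = \sqrt{13} \left(-13\right) + 25 = - 13 \sqrt{13} + 25 = 25 - 13 \sqrt{13} \approx -21.872$)
$\frac{1}{\left(4655 - 492\right) + p} = \frac{1}{\left(4655 - 492\right) + \left(25 - 13 \sqrt{13}\right)} = \frac{1}{4163 + \left(25 - 13 \sqrt{13}\right)} = \frac{1}{4188 - 13 \sqrt{13}}$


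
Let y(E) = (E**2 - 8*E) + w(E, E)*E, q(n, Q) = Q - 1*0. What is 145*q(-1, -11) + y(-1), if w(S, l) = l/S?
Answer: -1587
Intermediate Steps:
q(n, Q) = Q (q(n, Q) = Q + 0 = Q)
y(E) = E**2 - 7*E (y(E) = (E**2 - 8*E) + (E/E)*E = (E**2 - 8*E) + 1*E = (E**2 - 8*E) + E = E**2 - 7*E)
145*q(-1, -11) + y(-1) = 145*(-11) - (-7 - 1) = -1595 - 1*(-8) = -1595 + 8 = -1587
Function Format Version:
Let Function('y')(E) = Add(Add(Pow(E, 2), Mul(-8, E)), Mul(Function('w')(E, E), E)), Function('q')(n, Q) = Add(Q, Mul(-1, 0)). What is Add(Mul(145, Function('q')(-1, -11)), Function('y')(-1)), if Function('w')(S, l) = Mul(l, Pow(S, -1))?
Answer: -1587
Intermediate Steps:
Function('q')(n, Q) = Q (Function('q')(n, Q) = Add(Q, 0) = Q)
Function('y')(E) = Add(Pow(E, 2), Mul(-7, E)) (Function('y')(E) = Add(Add(Pow(E, 2), Mul(-8, E)), Mul(Mul(E, Pow(E, -1)), E)) = Add(Add(Pow(E, 2), Mul(-8, E)), Mul(1, E)) = Add(Add(Pow(E, 2), Mul(-8, E)), E) = Add(Pow(E, 2), Mul(-7, E)))
Add(Mul(145, Function('q')(-1, -11)), Function('y')(-1)) = Add(Mul(145, -11), Mul(-1, Add(-7, -1))) = Add(-1595, Mul(-1, -8)) = Add(-1595, 8) = -1587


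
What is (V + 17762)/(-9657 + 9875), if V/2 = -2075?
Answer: 6806/109 ≈ 62.440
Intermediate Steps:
V = -4150 (V = 2*(-2075) = -4150)
(V + 17762)/(-9657 + 9875) = (-4150 + 17762)/(-9657 + 9875) = 13612/218 = 13612*(1/218) = 6806/109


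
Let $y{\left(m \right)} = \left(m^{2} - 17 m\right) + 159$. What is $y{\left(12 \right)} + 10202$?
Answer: $10301$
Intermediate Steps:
$y{\left(m \right)} = 159 + m^{2} - 17 m$
$y{\left(12 \right)} + 10202 = \left(159 + 12^{2} - 204\right) + 10202 = \left(159 + 144 - 204\right) + 10202 = 99 + 10202 = 10301$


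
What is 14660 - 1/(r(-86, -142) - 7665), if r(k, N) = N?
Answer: 114450621/7807 ≈ 14660.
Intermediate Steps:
14660 - 1/(r(-86, -142) - 7665) = 14660 - 1/(-142 - 7665) = 14660 - 1/(-7807) = 14660 - 1*(-1/7807) = 14660 + 1/7807 = 114450621/7807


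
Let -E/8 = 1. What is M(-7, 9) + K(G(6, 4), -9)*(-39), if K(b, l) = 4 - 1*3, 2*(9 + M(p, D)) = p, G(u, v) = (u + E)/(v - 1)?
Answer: -103/2 ≈ -51.500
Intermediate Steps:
E = -8 (E = -8*1 = -8)
G(u, v) = (-8 + u)/(-1 + v) (G(u, v) = (u - 8)/(v - 1) = (-8 + u)/(-1 + v))
M(p, D) = -9 + p/2
K(b, l) = 1 (K(b, l) = 4 - 3 = 1)
M(-7, 9) + K(G(6, 4), -9)*(-39) = (-9 + (1/2)*(-7)) + 1*(-39) = (-9 - 7/2) - 39 = -25/2 - 39 = -103/2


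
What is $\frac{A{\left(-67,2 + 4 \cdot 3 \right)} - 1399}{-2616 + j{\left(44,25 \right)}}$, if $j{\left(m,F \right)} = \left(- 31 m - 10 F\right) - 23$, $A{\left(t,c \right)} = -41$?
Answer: $\frac{1440}{4253} \approx 0.33858$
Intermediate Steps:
$j{\left(m,F \right)} = -23 - 31 m - 10 F$ ($j{\left(m,F \right)} = \left(- 31 m - 10 F\right) - 23 = -23 - 31 m - 10 F$)
$\frac{A{\left(-67,2 + 4 \cdot 3 \right)} - 1399}{-2616 + j{\left(44,25 \right)}} = \frac{-41 - 1399}{-2616 - 1637} = - \frac{1440}{-2616 - 1637} = - \frac{1440}{-4253} = \left(-1440\right) \left(- \frac{1}{4253}\right) = \frac{1440}{4253}$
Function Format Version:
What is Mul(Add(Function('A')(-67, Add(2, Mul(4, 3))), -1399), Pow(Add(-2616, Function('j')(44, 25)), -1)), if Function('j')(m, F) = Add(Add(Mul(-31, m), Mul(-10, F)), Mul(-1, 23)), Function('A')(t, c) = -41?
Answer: Rational(1440, 4253) ≈ 0.33858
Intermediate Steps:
Function('j')(m, F) = Add(-23, Mul(-31, m), Mul(-10, F)) (Function('j')(m, F) = Add(Add(Mul(-31, m), Mul(-10, F)), -23) = Add(-23, Mul(-31, m), Mul(-10, F)))
Mul(Add(Function('A')(-67, Add(2, Mul(4, 3))), -1399), Pow(Add(-2616, Function('j')(44, 25)), -1)) = Mul(Add(-41, -1399), Pow(Add(-2616, Add(-23, Mul(-31, 44), Mul(-10, 25))), -1)) = Mul(-1440, Pow(Add(-2616, Add(-23, -1364, -250)), -1)) = Mul(-1440, Pow(Add(-2616, -1637), -1)) = Mul(-1440, Pow(-4253, -1)) = Mul(-1440, Rational(-1, 4253)) = Rational(1440, 4253)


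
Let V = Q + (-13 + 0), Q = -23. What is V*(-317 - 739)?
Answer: 38016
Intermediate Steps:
V = -36 (V = -23 + (-13 + 0) = -23 - 13 = -36)
V*(-317 - 739) = -36*(-317 - 739) = -36*(-1056) = 38016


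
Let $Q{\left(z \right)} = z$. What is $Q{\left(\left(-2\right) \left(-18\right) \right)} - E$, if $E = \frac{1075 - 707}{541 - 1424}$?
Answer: $\frac{32156}{883} \approx 36.417$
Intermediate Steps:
$E = - \frac{368}{883}$ ($E = \frac{368}{-883} = 368 \left(- \frac{1}{883}\right) = - \frac{368}{883} \approx -0.41676$)
$Q{\left(\left(-2\right) \left(-18\right) \right)} - E = \left(-2\right) \left(-18\right) - - \frac{368}{883} = 36 + \frac{368}{883} = \frac{32156}{883}$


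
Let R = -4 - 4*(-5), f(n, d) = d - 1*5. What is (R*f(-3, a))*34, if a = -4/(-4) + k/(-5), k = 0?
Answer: -2176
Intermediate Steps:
a = 1 (a = -4/(-4) + 0/(-5) = -4*(-1/4) + 0*(-1/5) = 1 + 0 = 1)
f(n, d) = -5 + d (f(n, d) = d - 5 = -5 + d)
R = 16 (R = -4 + 20 = 16)
(R*f(-3, a))*34 = (16*(-5 + 1))*34 = (16*(-4))*34 = -64*34 = -2176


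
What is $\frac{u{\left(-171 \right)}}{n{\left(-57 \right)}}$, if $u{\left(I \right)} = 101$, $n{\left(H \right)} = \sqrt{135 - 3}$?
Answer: $\frac{101 \sqrt{33}}{66} \approx 8.7909$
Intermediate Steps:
$n{\left(H \right)} = 2 \sqrt{33}$ ($n{\left(H \right)} = \sqrt{132} = 2 \sqrt{33}$)
$\frac{u{\left(-171 \right)}}{n{\left(-57 \right)}} = \frac{101}{2 \sqrt{33}} = 101 \frac{\sqrt{33}}{66} = \frac{101 \sqrt{33}}{66}$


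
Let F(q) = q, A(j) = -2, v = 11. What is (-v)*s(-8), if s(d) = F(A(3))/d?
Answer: -11/4 ≈ -2.7500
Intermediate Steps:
s(d) = -2/d
(-v)*s(-8) = (-1*11)*(-2/(-8)) = -(-22)*(-1)/8 = -11*¼ = -11/4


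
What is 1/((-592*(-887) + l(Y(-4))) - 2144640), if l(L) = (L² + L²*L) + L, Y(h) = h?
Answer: -1/1619588 ≈ -6.1744e-7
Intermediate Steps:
l(L) = L + L² + L³ (l(L) = (L² + L³) + L = L + L² + L³)
1/((-592*(-887) + l(Y(-4))) - 2144640) = 1/((-592*(-887) - 4*(1 - 4 + (-4)²)) - 2144640) = 1/((525104 - 4*(1 - 4 + 16)) - 2144640) = 1/((525104 - 4*13) - 2144640) = 1/((525104 - 52) - 2144640) = 1/(525052 - 2144640) = 1/(-1619588) = -1/1619588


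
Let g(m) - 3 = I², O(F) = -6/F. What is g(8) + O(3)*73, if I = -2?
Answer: -139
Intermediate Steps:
g(m) = 7 (g(m) = 3 + (-2)² = 3 + 4 = 7)
g(8) + O(3)*73 = 7 - 6/3*73 = 7 - 6*⅓*73 = 7 - 2*73 = 7 - 146 = -139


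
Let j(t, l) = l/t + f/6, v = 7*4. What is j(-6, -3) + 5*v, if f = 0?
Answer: 281/2 ≈ 140.50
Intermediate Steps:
v = 28
j(t, l) = l/t (j(t, l) = l/t + 0/6 = l/t + 0*(⅙) = l/t + 0 = l/t)
j(-6, -3) + 5*v = -3/(-6) + 5*28 = -3*(-⅙) + 140 = ½ + 140 = 281/2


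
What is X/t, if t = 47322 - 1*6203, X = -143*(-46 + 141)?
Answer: -1045/3163 ≈ -0.33038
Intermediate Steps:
X = -13585 (X = -143*95 = -13585)
t = 41119 (t = 47322 - 6203 = 41119)
X/t = -13585/41119 = -13585*1/41119 = -1045/3163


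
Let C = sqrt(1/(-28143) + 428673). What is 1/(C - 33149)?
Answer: -932912307/30913045920505 - 3*sqrt(37724579032226)/30913045920505 ≈ -3.0775e-5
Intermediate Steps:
C = sqrt(37724579032226)/9381 (C = sqrt(-1/28143 + 428673) = sqrt(12064144238/28143) = sqrt(37724579032226)/9381 ≈ 654.73)
1/(C - 33149) = 1/(sqrt(37724579032226)/9381 - 33149) = 1/(-33149 + sqrt(37724579032226)/9381)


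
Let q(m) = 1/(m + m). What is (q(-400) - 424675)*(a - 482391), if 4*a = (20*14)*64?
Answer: 162365483617911/800 ≈ 2.0296e+11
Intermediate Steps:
a = 4480 (a = ((20*14)*64)/4 = (280*64)/4 = (1/4)*17920 = 4480)
q(m) = 1/(2*m)
(q(-400) - 424675)*(a - 482391) = ((1/2)/(-400) - 424675)*(4480 - 482391) = ((1/2)*(-1/400) - 424675)*(-477911) = (-1/800 - 424675)*(-477911) = -339740001/800*(-477911) = 162365483617911/800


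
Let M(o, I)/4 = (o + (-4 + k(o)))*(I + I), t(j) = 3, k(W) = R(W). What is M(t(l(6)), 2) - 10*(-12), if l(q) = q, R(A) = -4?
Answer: 40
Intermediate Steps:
k(W) = -4
M(o, I) = 8*I*(-8 + o) (M(o, I) = 4*((o + (-4 - 4))*(I + I)) = 4*((o - 8)*(2*I)) = 4*((-8 + o)*(2*I)) = 4*(2*I*(-8 + o)) = 8*I*(-8 + o))
M(t(l(6)), 2) - 10*(-12) = 8*2*(-8 + 3) - 10*(-12) = 8*2*(-5) + 120 = -80 + 120 = 40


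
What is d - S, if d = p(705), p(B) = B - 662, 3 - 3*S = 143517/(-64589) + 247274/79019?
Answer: 647704142629/15311274573 ≈ 42.302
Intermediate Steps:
S = 10680664010/15311274573 (S = 1 - (143517/(-64589) + 247274/79019)/3 = 1 - (143517*(-1/64589) + 247274*(1/79019))/3 = 1 - (-143517/64589 + 247274/79019)/3 = 1 - 1/3*4630610563/5103758191 = 1 - 4630610563/15311274573 = 10680664010/15311274573 ≈ 0.69757)
p(B) = -662 + B
d = 43 (d = -662 + 705 = 43)
d - S = 43 - 1*10680664010/15311274573 = 43 - 10680664010/15311274573 = 647704142629/15311274573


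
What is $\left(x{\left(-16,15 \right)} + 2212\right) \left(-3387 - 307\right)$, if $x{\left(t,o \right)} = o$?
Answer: $-8226538$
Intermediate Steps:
$\left(x{\left(-16,15 \right)} + 2212\right) \left(-3387 - 307\right) = \left(15 + 2212\right) \left(-3387 - 307\right) = 2227 \left(-3694\right) = -8226538$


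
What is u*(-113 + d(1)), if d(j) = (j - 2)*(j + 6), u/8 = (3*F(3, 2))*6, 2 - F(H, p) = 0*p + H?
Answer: 17280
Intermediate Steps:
F(H, p) = 2 - H (F(H, p) = 2 - (0*p + H) = 2 - (0 + H) = 2 - H)
u = -144 (u = 8*((3*(2 - 1*3))*6) = 8*((3*(2 - 3))*6) = 8*((3*(-1))*6) = 8*(-3*6) = 8*(-18) = -144)
d(j) = (-2 + j)*(6 + j)
u*(-113 + d(1)) = -144*(-113 + (-12 + 1² + 4*1)) = -144*(-113 + (-12 + 1 + 4)) = -144*(-113 - 7) = -144*(-120) = 17280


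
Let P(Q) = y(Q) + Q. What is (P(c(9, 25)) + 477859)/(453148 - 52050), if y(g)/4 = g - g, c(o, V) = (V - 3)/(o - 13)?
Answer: 955707/802196 ≈ 1.1914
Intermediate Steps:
c(o, V) = (-3 + V)/(-13 + o)
y(g) = 0 (y(g) = 4*(g - g) = 4*0 = 0)
P(Q) = Q (P(Q) = 0 + Q = Q)
(P(c(9, 25)) + 477859)/(453148 - 52050) = ((-3 + 25)/(-13 + 9) + 477859)/(453148 - 52050) = (22/(-4) + 477859)/401098 = (-¼*22 + 477859)*(1/401098) = (-11/2 + 477859)*(1/401098) = (955707/2)*(1/401098) = 955707/802196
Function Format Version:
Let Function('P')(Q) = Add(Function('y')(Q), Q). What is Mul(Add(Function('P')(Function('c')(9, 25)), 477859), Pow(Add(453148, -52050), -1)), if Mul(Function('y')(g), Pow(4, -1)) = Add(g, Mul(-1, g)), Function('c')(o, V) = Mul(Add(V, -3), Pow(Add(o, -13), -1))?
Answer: Rational(955707, 802196) ≈ 1.1914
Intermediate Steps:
Function('c')(o, V) = Mul(Pow(Add(-13, o), -1), Add(-3, V)) (Function('c')(o, V) = Mul(Add(-3, V), Pow(Add(-13, o), -1)) = Mul(Pow(Add(-13, o), -1), Add(-3, V)))
Function('y')(g) = 0 (Function('y')(g) = Mul(4, Add(g, Mul(-1, g))) = Mul(4, 0) = 0)
Function('P')(Q) = Q (Function('P')(Q) = Add(0, Q) = Q)
Mul(Add(Function('P')(Function('c')(9, 25)), 477859), Pow(Add(453148, -52050), -1)) = Mul(Add(Mul(Pow(Add(-13, 9), -1), Add(-3, 25)), 477859), Pow(Add(453148, -52050), -1)) = Mul(Add(Mul(Pow(-4, -1), 22), 477859), Pow(401098, -1)) = Mul(Add(Mul(Rational(-1, 4), 22), 477859), Rational(1, 401098)) = Mul(Add(Rational(-11, 2), 477859), Rational(1, 401098)) = Mul(Rational(955707, 2), Rational(1, 401098)) = Rational(955707, 802196)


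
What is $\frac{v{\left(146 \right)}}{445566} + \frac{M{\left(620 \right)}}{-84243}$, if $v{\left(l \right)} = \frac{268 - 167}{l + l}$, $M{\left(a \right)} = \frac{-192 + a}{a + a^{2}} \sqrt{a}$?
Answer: $\frac{101}{130105272} - \frac{214 \sqrt{155}}{8108809965} \approx 4.4773 \cdot 10^{-7}$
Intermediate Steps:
$M{\left(a \right)} = \frac{\sqrt{a} \left(-192 + a\right)}{a + a^{2}}$ ($M{\left(a \right)} = \frac{-192 + a}{a + a^{2}} \sqrt{a} = \frac{\sqrt{a} \left(-192 + a\right)}{a + a^{2}}$)
$v{\left(l \right)} = \frac{101}{2 l}$
$\frac{v{\left(146 \right)}}{445566} + \frac{M{\left(620 \right)}}{-84243} = \frac{\frac{101}{2} \cdot \frac{1}{146}}{445566} + \frac{\frac{1}{\sqrt{620}} \frac{1}{1 + 620} \left(-192 + 620\right)}{-84243} = \frac{101}{2} \cdot \frac{1}{146} \cdot \frac{1}{445566} + \frac{\sqrt{155}}{310} \cdot \frac{1}{621} \cdot 428 \left(- \frac{1}{84243}\right) = \frac{101}{292} \cdot \frac{1}{445566} + \frac{\sqrt{155}}{310} \cdot \frac{1}{621} \cdot 428 \left(- \frac{1}{84243}\right) = \frac{101}{130105272} + \frac{214 \sqrt{155}}{96255} \left(- \frac{1}{84243}\right) = \frac{101}{130105272} - \frac{214 \sqrt{155}}{8108809965}$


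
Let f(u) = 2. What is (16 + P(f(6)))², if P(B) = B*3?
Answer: 484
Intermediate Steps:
P(B) = 3*B
(16 + P(f(6)))² = (16 + 3*2)² = (16 + 6)² = 22² = 484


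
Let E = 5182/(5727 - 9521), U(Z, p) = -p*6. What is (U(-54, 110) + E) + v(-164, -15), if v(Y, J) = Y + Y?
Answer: -1876827/1897 ≈ -989.37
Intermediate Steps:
U(Z, p) = -6*p
v(Y, J) = 2*Y
E = -2591/1897 (E = 5182/(-3794) = 5182*(-1/3794) = -2591/1897 ≈ -1.3658)
(U(-54, 110) + E) + v(-164, -15) = (-6*110 - 2591/1897) + 2*(-164) = (-660 - 2591/1897) - 328 = -1254611/1897 - 328 = -1876827/1897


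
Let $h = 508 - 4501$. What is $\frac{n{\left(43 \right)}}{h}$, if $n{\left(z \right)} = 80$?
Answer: $- \frac{80}{3993} \approx -0.020035$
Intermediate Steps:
$h = -3993$ ($h = 508 - 4501 = -3993$)
$\frac{n{\left(43 \right)}}{h} = \frac{80}{-3993} = 80 \left(- \frac{1}{3993}\right) = - \frac{80}{3993}$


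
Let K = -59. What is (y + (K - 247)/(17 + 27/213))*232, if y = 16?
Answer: -32915/76 ≈ -433.09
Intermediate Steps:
(y + (K - 247)/(17 + 27/213))*232 = (16 + (-59 - 247)/(17 + 27/213))*232 = (16 - 306/(17 + 27*(1/213)))*232 = (16 - 306/(17 + 9/71))*232 = (16 - 306/1216/71)*232 = (16 - 306*71/1216)*232 = (16 - 10863/608)*232 = -1135/608*232 = -32915/76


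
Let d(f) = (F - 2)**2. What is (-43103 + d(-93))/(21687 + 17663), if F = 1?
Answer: -21551/19675 ≈ -1.0953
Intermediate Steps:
d(f) = 1 (d(f) = (1 - 2)**2 = (-1)**2 = 1)
(-43103 + d(-93))/(21687 + 17663) = (-43103 + 1)/(21687 + 17663) = -43102/39350 = -43102*1/39350 = -21551/19675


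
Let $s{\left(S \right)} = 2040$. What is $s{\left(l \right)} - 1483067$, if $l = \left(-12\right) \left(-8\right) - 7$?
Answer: $-1481027$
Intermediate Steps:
$l = 89$ ($l = 96 - 7 = 89$)
$s{\left(l \right)} - 1483067 = 2040 - 1483067 = -1481027$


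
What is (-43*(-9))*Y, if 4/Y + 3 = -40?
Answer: -36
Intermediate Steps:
Y = -4/43 (Y = 4/(-3 - 40) = 4/(-43) = 4*(-1/43) = -4/43 ≈ -0.093023)
(-43*(-9))*Y = -43*(-9)*(-4/43) = 387*(-4/43) = -36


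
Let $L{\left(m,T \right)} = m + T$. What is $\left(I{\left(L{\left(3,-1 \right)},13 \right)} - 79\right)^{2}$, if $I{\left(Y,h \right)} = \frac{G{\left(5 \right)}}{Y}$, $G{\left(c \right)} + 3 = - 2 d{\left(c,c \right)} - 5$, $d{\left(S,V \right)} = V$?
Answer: $7744$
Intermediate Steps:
$G{\left(c \right)} = -8 - 2 c$ ($G{\left(c \right)} = -3 - \left(5 + 2 c\right) = -8 - 2 c$)
$L{\left(m,T \right)} = T + m$
$I{\left(Y,h \right)} = - \frac{18}{Y}$ ($I{\left(Y,h \right)} = \frac{-8 - 10}{Y} = - \frac{18}{Y}$)
$\left(I{\left(L{\left(3,-1 \right)},13 \right)} - 79\right)^{2} = \left(- \frac{18}{-1 + 3} - 79\right)^{2} = \left(- \frac{18}{2} - 79\right)^{2} = \left(\left(-18\right) \frac{1}{2} - 79\right)^{2} = \left(-9 - 79\right)^{2} = \left(-88\right)^{2} = 7744$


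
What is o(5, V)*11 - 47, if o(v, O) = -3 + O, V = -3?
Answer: -113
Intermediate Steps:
o(5, V)*11 - 47 = (-3 - 3)*11 - 47 = -6*11 - 47 = -66 - 47 = -113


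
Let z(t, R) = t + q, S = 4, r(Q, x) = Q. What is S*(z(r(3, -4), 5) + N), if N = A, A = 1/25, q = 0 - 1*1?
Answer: 204/25 ≈ 8.1600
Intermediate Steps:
q = -1 (q = 0 - 1 = -1)
A = 1/25 ≈ 0.040000
z(t, R) = -1 + t (z(t, R) = t - 1 = -1 + t)
N = 1/25 ≈ 0.040000
S*(z(r(3, -4), 5) + N) = 4*((-1 + 3) + 1/25) = 4*(2 + 1/25) = 4*(51/25) = 204/25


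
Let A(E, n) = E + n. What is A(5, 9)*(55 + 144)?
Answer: 2786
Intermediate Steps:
A(5, 9)*(55 + 144) = (5 + 9)*(55 + 144) = 14*199 = 2786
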